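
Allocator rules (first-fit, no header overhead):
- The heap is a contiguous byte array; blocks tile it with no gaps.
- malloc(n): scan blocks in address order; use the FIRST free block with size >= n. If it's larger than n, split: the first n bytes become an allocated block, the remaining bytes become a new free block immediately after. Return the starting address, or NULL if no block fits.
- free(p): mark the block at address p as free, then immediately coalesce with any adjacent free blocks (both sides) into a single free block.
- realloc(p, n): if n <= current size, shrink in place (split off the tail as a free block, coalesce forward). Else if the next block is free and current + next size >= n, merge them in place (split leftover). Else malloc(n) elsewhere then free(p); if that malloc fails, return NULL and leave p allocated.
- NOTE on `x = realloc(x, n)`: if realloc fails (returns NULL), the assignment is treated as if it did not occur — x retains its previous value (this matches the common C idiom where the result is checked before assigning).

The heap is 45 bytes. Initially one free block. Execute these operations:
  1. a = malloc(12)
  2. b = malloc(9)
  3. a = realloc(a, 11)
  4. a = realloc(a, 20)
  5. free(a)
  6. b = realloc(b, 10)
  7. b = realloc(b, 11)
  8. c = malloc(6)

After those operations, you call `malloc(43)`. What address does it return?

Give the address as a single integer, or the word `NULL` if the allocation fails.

Op 1: a = malloc(12) -> a = 0; heap: [0-11 ALLOC][12-44 FREE]
Op 2: b = malloc(9) -> b = 12; heap: [0-11 ALLOC][12-20 ALLOC][21-44 FREE]
Op 3: a = realloc(a, 11) -> a = 0; heap: [0-10 ALLOC][11-11 FREE][12-20 ALLOC][21-44 FREE]
Op 4: a = realloc(a, 20) -> a = 21; heap: [0-11 FREE][12-20 ALLOC][21-40 ALLOC][41-44 FREE]
Op 5: free(a) -> (freed a); heap: [0-11 FREE][12-20 ALLOC][21-44 FREE]
Op 6: b = realloc(b, 10) -> b = 12; heap: [0-11 FREE][12-21 ALLOC][22-44 FREE]
Op 7: b = realloc(b, 11) -> b = 12; heap: [0-11 FREE][12-22 ALLOC][23-44 FREE]
Op 8: c = malloc(6) -> c = 0; heap: [0-5 ALLOC][6-11 FREE][12-22 ALLOC][23-44 FREE]
malloc(43): first-fit scan over [0-5 ALLOC][6-11 FREE][12-22 ALLOC][23-44 FREE] -> NULL

Answer: NULL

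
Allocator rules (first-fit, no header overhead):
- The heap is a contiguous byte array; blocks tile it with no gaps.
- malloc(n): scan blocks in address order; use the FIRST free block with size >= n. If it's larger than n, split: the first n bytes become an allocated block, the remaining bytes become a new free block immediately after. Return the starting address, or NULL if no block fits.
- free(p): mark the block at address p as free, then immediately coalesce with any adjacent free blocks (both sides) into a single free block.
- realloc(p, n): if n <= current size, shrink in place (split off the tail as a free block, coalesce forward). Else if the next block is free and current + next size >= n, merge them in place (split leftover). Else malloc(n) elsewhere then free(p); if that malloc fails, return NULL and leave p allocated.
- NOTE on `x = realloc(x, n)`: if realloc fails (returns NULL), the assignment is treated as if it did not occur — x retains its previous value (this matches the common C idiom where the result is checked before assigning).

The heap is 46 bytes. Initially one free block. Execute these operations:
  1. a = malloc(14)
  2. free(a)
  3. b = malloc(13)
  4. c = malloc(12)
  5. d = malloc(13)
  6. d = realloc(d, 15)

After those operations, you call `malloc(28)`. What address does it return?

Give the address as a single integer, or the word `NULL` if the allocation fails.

Op 1: a = malloc(14) -> a = 0; heap: [0-13 ALLOC][14-45 FREE]
Op 2: free(a) -> (freed a); heap: [0-45 FREE]
Op 3: b = malloc(13) -> b = 0; heap: [0-12 ALLOC][13-45 FREE]
Op 4: c = malloc(12) -> c = 13; heap: [0-12 ALLOC][13-24 ALLOC][25-45 FREE]
Op 5: d = malloc(13) -> d = 25; heap: [0-12 ALLOC][13-24 ALLOC][25-37 ALLOC][38-45 FREE]
Op 6: d = realloc(d, 15) -> d = 25; heap: [0-12 ALLOC][13-24 ALLOC][25-39 ALLOC][40-45 FREE]
malloc(28): first-fit scan over [0-12 ALLOC][13-24 ALLOC][25-39 ALLOC][40-45 FREE] -> NULL

Answer: NULL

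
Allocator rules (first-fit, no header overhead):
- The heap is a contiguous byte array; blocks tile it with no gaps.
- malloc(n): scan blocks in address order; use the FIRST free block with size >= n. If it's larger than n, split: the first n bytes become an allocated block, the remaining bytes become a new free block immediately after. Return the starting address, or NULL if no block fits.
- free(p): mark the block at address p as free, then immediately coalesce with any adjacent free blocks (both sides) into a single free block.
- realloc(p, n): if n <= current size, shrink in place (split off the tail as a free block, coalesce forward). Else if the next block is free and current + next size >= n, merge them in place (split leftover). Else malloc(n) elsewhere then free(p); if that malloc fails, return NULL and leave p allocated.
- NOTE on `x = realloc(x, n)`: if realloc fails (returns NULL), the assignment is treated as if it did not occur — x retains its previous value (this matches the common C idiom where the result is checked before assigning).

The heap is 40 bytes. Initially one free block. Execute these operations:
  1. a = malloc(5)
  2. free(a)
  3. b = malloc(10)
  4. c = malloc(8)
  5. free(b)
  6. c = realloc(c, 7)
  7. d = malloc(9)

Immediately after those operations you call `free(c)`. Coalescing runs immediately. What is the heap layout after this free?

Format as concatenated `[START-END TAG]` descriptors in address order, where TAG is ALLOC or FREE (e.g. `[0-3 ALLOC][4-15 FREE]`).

Answer: [0-8 ALLOC][9-39 FREE]

Derivation:
Op 1: a = malloc(5) -> a = 0; heap: [0-4 ALLOC][5-39 FREE]
Op 2: free(a) -> (freed a); heap: [0-39 FREE]
Op 3: b = malloc(10) -> b = 0; heap: [0-9 ALLOC][10-39 FREE]
Op 4: c = malloc(8) -> c = 10; heap: [0-9 ALLOC][10-17 ALLOC][18-39 FREE]
Op 5: free(b) -> (freed b); heap: [0-9 FREE][10-17 ALLOC][18-39 FREE]
Op 6: c = realloc(c, 7) -> c = 10; heap: [0-9 FREE][10-16 ALLOC][17-39 FREE]
Op 7: d = malloc(9) -> d = 0; heap: [0-8 ALLOC][9-9 FREE][10-16 ALLOC][17-39 FREE]
free(c): c = 10 -> block [10-16 ALLOC]; mark free, coalesce with adjacent free neighbors -> [0-8 ALLOC][9-39 FREE]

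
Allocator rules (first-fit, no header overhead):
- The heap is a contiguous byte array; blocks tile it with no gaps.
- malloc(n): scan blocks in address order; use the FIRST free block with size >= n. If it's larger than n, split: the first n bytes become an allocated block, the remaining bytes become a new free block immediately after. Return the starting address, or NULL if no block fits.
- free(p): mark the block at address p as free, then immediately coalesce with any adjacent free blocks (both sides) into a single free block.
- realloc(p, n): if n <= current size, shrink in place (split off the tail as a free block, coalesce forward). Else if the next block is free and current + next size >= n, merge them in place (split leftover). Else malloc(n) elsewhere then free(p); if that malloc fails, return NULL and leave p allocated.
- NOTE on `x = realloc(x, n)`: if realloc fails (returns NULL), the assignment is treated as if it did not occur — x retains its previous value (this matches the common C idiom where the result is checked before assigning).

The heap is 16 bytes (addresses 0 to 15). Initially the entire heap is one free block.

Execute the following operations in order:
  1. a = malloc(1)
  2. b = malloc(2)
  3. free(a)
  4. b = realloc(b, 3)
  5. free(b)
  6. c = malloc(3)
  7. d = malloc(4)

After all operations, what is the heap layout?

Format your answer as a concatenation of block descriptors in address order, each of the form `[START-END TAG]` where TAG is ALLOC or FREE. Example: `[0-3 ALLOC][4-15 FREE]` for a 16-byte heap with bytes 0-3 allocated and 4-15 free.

Op 1: a = malloc(1) -> a = 0; heap: [0-0 ALLOC][1-15 FREE]
Op 2: b = malloc(2) -> b = 1; heap: [0-0 ALLOC][1-2 ALLOC][3-15 FREE]
Op 3: free(a) -> (freed a); heap: [0-0 FREE][1-2 ALLOC][3-15 FREE]
Op 4: b = realloc(b, 3) -> b = 1; heap: [0-0 FREE][1-3 ALLOC][4-15 FREE]
Op 5: free(b) -> (freed b); heap: [0-15 FREE]
Op 6: c = malloc(3) -> c = 0; heap: [0-2 ALLOC][3-15 FREE]
Op 7: d = malloc(4) -> d = 3; heap: [0-2 ALLOC][3-6 ALLOC][7-15 FREE]

Answer: [0-2 ALLOC][3-6 ALLOC][7-15 FREE]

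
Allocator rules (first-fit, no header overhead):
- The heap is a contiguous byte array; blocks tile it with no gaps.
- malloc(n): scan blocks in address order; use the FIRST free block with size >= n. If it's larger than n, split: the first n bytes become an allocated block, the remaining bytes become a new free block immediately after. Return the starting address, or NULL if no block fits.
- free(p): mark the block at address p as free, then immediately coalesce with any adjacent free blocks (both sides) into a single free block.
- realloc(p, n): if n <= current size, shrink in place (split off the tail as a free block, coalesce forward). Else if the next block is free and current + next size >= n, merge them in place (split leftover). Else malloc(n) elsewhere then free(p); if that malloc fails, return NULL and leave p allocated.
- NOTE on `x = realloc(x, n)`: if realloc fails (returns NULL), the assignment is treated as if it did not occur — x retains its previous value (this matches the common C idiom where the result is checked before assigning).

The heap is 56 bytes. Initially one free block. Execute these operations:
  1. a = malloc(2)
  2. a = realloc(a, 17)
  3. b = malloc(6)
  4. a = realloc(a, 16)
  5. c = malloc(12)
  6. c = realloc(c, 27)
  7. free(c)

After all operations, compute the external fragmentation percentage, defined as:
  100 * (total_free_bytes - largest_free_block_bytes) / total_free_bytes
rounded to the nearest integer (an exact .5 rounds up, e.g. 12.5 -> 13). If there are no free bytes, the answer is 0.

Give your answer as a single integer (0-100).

Answer: 3

Derivation:
Op 1: a = malloc(2) -> a = 0; heap: [0-1 ALLOC][2-55 FREE]
Op 2: a = realloc(a, 17) -> a = 0; heap: [0-16 ALLOC][17-55 FREE]
Op 3: b = malloc(6) -> b = 17; heap: [0-16 ALLOC][17-22 ALLOC][23-55 FREE]
Op 4: a = realloc(a, 16) -> a = 0; heap: [0-15 ALLOC][16-16 FREE][17-22 ALLOC][23-55 FREE]
Op 5: c = malloc(12) -> c = 23; heap: [0-15 ALLOC][16-16 FREE][17-22 ALLOC][23-34 ALLOC][35-55 FREE]
Op 6: c = realloc(c, 27) -> c = 23; heap: [0-15 ALLOC][16-16 FREE][17-22 ALLOC][23-49 ALLOC][50-55 FREE]
Op 7: free(c) -> (freed c); heap: [0-15 ALLOC][16-16 FREE][17-22 ALLOC][23-55 FREE]
Free blocks: [1 33] total_free=34 largest=33 -> 100*(34-33)/34 = 100/34 ≈ 2.941 -> rounds to 3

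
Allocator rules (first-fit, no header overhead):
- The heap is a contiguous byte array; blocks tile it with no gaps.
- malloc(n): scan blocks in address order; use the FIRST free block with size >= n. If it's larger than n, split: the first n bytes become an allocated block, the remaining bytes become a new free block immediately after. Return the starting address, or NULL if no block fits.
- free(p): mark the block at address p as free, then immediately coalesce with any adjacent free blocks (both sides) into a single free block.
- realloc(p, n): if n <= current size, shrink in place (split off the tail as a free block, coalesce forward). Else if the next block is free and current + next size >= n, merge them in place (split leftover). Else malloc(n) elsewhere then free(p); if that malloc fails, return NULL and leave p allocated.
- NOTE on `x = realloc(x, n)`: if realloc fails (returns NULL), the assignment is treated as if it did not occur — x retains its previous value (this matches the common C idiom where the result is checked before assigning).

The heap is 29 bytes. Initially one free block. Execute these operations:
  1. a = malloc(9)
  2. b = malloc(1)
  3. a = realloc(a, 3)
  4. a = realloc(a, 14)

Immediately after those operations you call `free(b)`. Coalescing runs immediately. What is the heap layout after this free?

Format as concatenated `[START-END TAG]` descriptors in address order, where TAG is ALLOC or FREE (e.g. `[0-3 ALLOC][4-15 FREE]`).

Op 1: a = malloc(9) -> a = 0; heap: [0-8 ALLOC][9-28 FREE]
Op 2: b = malloc(1) -> b = 9; heap: [0-8 ALLOC][9-9 ALLOC][10-28 FREE]
Op 3: a = realloc(a, 3) -> a = 0; heap: [0-2 ALLOC][3-8 FREE][9-9 ALLOC][10-28 FREE]
Op 4: a = realloc(a, 14) -> a = 10; heap: [0-8 FREE][9-9 ALLOC][10-23 ALLOC][24-28 FREE]
free(b): b = 9 -> block [9-9 ALLOC]; mark free, coalesce with adjacent free neighbors -> [0-9 FREE][10-23 ALLOC][24-28 FREE]

Answer: [0-9 FREE][10-23 ALLOC][24-28 FREE]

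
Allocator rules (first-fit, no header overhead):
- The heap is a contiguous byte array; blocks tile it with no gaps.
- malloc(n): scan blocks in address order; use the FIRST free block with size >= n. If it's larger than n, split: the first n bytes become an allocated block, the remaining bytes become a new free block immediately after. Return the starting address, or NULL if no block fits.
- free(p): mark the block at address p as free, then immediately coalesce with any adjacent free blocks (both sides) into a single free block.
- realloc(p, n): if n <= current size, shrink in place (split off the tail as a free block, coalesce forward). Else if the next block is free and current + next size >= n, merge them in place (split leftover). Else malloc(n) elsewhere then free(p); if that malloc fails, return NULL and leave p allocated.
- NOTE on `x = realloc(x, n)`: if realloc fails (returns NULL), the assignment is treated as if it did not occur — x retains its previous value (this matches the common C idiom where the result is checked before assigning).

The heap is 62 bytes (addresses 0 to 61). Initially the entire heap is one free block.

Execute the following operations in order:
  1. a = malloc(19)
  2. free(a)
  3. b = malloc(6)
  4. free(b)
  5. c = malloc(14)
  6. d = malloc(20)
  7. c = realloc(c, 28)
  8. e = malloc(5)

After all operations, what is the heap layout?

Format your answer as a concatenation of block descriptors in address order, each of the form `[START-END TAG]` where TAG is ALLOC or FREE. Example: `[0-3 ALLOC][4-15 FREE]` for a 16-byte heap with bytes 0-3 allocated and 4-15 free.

Op 1: a = malloc(19) -> a = 0; heap: [0-18 ALLOC][19-61 FREE]
Op 2: free(a) -> (freed a); heap: [0-61 FREE]
Op 3: b = malloc(6) -> b = 0; heap: [0-5 ALLOC][6-61 FREE]
Op 4: free(b) -> (freed b); heap: [0-61 FREE]
Op 5: c = malloc(14) -> c = 0; heap: [0-13 ALLOC][14-61 FREE]
Op 6: d = malloc(20) -> d = 14; heap: [0-13 ALLOC][14-33 ALLOC][34-61 FREE]
Op 7: c = realloc(c, 28) -> c = 34; heap: [0-13 FREE][14-33 ALLOC][34-61 ALLOC]
Op 8: e = malloc(5) -> e = 0; heap: [0-4 ALLOC][5-13 FREE][14-33 ALLOC][34-61 ALLOC]

Answer: [0-4 ALLOC][5-13 FREE][14-33 ALLOC][34-61 ALLOC]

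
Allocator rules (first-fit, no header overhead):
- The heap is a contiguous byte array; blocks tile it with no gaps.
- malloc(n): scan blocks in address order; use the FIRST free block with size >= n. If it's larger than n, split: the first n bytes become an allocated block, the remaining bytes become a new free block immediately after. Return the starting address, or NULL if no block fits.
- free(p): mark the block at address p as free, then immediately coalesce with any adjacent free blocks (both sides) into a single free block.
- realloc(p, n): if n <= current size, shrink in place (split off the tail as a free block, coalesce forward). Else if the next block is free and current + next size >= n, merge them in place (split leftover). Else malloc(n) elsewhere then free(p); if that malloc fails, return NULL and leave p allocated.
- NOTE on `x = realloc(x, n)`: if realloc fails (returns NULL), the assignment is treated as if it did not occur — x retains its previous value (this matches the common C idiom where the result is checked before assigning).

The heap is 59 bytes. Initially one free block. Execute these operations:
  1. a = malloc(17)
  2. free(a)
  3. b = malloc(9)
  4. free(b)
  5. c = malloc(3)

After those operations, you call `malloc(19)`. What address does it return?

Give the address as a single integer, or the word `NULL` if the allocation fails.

Op 1: a = malloc(17) -> a = 0; heap: [0-16 ALLOC][17-58 FREE]
Op 2: free(a) -> (freed a); heap: [0-58 FREE]
Op 3: b = malloc(9) -> b = 0; heap: [0-8 ALLOC][9-58 FREE]
Op 4: free(b) -> (freed b); heap: [0-58 FREE]
Op 5: c = malloc(3) -> c = 0; heap: [0-2 ALLOC][3-58 FREE]
malloc(19): first-fit scan over [0-2 ALLOC][3-58 FREE] -> 3

Answer: 3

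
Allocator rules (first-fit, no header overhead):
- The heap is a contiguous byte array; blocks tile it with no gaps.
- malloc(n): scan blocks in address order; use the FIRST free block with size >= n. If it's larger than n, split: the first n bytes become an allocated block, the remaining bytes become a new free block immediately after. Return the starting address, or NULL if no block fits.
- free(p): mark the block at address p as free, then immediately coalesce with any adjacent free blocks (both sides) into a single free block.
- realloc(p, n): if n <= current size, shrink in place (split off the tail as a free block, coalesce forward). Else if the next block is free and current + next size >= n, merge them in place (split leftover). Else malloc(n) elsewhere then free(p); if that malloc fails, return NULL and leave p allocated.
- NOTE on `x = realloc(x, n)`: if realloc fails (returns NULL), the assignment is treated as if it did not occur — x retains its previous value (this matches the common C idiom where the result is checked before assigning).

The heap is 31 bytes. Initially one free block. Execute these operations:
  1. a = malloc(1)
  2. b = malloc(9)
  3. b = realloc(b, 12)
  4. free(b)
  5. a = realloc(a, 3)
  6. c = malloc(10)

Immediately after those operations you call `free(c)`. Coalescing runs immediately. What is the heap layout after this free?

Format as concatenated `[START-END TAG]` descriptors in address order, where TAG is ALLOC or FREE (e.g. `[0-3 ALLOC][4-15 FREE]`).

Answer: [0-2 ALLOC][3-30 FREE]

Derivation:
Op 1: a = malloc(1) -> a = 0; heap: [0-0 ALLOC][1-30 FREE]
Op 2: b = malloc(9) -> b = 1; heap: [0-0 ALLOC][1-9 ALLOC][10-30 FREE]
Op 3: b = realloc(b, 12) -> b = 1; heap: [0-0 ALLOC][1-12 ALLOC][13-30 FREE]
Op 4: free(b) -> (freed b); heap: [0-0 ALLOC][1-30 FREE]
Op 5: a = realloc(a, 3) -> a = 0; heap: [0-2 ALLOC][3-30 FREE]
Op 6: c = malloc(10) -> c = 3; heap: [0-2 ALLOC][3-12 ALLOC][13-30 FREE]
free(c): c = 3 -> block [3-12 ALLOC]; mark free, coalesce with adjacent free neighbors -> [0-2 ALLOC][3-30 FREE]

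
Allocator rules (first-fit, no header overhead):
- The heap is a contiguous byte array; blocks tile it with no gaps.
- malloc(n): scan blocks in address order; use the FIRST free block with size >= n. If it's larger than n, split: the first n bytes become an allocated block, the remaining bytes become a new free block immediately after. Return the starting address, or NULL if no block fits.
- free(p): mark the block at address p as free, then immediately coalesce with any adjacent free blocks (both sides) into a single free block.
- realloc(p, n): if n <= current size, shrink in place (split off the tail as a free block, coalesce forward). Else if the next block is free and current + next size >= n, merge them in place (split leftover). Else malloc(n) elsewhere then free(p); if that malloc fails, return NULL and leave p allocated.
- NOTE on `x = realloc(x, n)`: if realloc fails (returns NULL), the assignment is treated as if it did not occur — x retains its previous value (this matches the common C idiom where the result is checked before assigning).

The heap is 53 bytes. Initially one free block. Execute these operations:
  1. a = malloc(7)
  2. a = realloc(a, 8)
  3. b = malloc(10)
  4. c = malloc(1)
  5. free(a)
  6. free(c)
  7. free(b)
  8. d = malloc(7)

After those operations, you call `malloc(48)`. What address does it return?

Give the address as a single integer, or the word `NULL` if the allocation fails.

Op 1: a = malloc(7) -> a = 0; heap: [0-6 ALLOC][7-52 FREE]
Op 2: a = realloc(a, 8) -> a = 0; heap: [0-7 ALLOC][8-52 FREE]
Op 3: b = malloc(10) -> b = 8; heap: [0-7 ALLOC][8-17 ALLOC][18-52 FREE]
Op 4: c = malloc(1) -> c = 18; heap: [0-7 ALLOC][8-17 ALLOC][18-18 ALLOC][19-52 FREE]
Op 5: free(a) -> (freed a); heap: [0-7 FREE][8-17 ALLOC][18-18 ALLOC][19-52 FREE]
Op 6: free(c) -> (freed c); heap: [0-7 FREE][8-17 ALLOC][18-52 FREE]
Op 7: free(b) -> (freed b); heap: [0-52 FREE]
Op 8: d = malloc(7) -> d = 0; heap: [0-6 ALLOC][7-52 FREE]
malloc(48): first-fit scan over [0-6 ALLOC][7-52 FREE] -> NULL

Answer: NULL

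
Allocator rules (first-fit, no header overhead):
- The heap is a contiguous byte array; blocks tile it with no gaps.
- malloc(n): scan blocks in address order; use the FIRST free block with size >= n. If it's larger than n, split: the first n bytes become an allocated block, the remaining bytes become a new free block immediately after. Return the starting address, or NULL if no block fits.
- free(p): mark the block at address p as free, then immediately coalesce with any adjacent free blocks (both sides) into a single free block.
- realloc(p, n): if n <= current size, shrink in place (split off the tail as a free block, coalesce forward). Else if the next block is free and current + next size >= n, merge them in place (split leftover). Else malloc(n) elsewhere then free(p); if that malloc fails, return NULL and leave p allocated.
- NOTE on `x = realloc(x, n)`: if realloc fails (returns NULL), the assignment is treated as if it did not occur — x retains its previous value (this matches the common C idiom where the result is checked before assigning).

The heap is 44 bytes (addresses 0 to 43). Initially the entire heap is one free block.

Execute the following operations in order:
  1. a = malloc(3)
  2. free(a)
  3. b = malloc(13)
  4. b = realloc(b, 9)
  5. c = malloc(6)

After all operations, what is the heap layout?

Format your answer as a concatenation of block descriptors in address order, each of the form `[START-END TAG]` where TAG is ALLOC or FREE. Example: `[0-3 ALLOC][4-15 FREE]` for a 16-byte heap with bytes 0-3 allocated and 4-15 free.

Answer: [0-8 ALLOC][9-14 ALLOC][15-43 FREE]

Derivation:
Op 1: a = malloc(3) -> a = 0; heap: [0-2 ALLOC][3-43 FREE]
Op 2: free(a) -> (freed a); heap: [0-43 FREE]
Op 3: b = malloc(13) -> b = 0; heap: [0-12 ALLOC][13-43 FREE]
Op 4: b = realloc(b, 9) -> b = 0; heap: [0-8 ALLOC][9-43 FREE]
Op 5: c = malloc(6) -> c = 9; heap: [0-8 ALLOC][9-14 ALLOC][15-43 FREE]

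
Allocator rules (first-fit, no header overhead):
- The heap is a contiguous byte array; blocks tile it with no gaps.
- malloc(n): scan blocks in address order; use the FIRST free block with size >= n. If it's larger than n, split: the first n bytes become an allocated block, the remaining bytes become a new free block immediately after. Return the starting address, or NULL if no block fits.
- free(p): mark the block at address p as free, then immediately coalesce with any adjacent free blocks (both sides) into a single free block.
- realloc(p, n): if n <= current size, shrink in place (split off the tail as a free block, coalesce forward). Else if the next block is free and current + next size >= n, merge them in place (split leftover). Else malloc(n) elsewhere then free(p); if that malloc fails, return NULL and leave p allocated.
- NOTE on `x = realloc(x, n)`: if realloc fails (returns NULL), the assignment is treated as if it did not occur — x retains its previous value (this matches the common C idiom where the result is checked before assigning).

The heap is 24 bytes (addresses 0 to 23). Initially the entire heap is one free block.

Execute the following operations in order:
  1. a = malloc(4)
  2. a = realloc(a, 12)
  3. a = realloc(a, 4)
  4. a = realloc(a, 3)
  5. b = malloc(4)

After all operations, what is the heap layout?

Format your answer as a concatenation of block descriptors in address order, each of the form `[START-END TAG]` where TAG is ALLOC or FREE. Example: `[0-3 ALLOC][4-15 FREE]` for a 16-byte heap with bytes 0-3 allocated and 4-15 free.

Op 1: a = malloc(4) -> a = 0; heap: [0-3 ALLOC][4-23 FREE]
Op 2: a = realloc(a, 12) -> a = 0; heap: [0-11 ALLOC][12-23 FREE]
Op 3: a = realloc(a, 4) -> a = 0; heap: [0-3 ALLOC][4-23 FREE]
Op 4: a = realloc(a, 3) -> a = 0; heap: [0-2 ALLOC][3-23 FREE]
Op 5: b = malloc(4) -> b = 3; heap: [0-2 ALLOC][3-6 ALLOC][7-23 FREE]

Answer: [0-2 ALLOC][3-6 ALLOC][7-23 FREE]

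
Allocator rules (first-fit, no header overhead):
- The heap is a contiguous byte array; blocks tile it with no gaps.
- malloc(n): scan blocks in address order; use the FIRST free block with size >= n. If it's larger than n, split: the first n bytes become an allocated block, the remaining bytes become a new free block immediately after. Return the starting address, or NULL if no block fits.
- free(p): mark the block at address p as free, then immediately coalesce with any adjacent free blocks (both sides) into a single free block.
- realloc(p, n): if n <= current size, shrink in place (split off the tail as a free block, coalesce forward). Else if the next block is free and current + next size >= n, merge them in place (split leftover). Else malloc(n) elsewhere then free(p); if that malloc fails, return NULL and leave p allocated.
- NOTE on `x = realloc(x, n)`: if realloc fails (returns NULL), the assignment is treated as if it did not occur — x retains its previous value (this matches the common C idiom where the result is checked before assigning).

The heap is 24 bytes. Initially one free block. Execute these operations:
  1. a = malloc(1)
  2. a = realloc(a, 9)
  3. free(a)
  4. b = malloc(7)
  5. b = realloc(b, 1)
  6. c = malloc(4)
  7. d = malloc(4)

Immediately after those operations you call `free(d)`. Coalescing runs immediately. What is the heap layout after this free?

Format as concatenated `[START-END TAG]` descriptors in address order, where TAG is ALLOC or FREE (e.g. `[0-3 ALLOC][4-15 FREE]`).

Answer: [0-0 ALLOC][1-4 ALLOC][5-23 FREE]

Derivation:
Op 1: a = malloc(1) -> a = 0; heap: [0-0 ALLOC][1-23 FREE]
Op 2: a = realloc(a, 9) -> a = 0; heap: [0-8 ALLOC][9-23 FREE]
Op 3: free(a) -> (freed a); heap: [0-23 FREE]
Op 4: b = malloc(7) -> b = 0; heap: [0-6 ALLOC][7-23 FREE]
Op 5: b = realloc(b, 1) -> b = 0; heap: [0-0 ALLOC][1-23 FREE]
Op 6: c = malloc(4) -> c = 1; heap: [0-0 ALLOC][1-4 ALLOC][5-23 FREE]
Op 7: d = malloc(4) -> d = 5; heap: [0-0 ALLOC][1-4 ALLOC][5-8 ALLOC][9-23 FREE]
free(d): d = 5 -> block [5-8 ALLOC]; mark free, coalesce with adjacent free neighbors -> [0-0 ALLOC][1-4 ALLOC][5-23 FREE]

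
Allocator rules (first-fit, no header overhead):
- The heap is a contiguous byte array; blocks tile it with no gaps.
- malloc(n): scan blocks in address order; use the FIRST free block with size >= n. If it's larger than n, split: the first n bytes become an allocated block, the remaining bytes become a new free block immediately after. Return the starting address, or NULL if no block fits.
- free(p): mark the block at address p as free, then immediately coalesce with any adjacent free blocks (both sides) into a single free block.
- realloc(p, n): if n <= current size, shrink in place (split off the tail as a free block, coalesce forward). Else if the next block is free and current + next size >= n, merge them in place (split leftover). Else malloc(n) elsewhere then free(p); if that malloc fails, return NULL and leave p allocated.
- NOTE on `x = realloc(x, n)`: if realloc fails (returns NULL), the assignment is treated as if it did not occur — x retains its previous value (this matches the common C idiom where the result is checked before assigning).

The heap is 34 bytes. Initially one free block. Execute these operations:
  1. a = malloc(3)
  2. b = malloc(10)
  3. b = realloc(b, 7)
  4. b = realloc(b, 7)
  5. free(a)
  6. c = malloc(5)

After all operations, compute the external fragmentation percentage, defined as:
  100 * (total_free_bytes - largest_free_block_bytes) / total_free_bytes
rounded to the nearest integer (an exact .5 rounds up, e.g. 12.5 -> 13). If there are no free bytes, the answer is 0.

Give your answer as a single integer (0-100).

Op 1: a = malloc(3) -> a = 0; heap: [0-2 ALLOC][3-33 FREE]
Op 2: b = malloc(10) -> b = 3; heap: [0-2 ALLOC][3-12 ALLOC][13-33 FREE]
Op 3: b = realloc(b, 7) -> b = 3; heap: [0-2 ALLOC][3-9 ALLOC][10-33 FREE]
Op 4: b = realloc(b, 7) -> b = 3; heap: [0-2 ALLOC][3-9 ALLOC][10-33 FREE]
Op 5: free(a) -> (freed a); heap: [0-2 FREE][3-9 ALLOC][10-33 FREE]
Op 6: c = malloc(5) -> c = 10; heap: [0-2 FREE][3-9 ALLOC][10-14 ALLOC][15-33 FREE]
Free blocks: [3 19] total_free=22 largest=19 -> 100*(22-19)/22 = 300/22 ≈ 13.636 -> rounds to 14

Answer: 14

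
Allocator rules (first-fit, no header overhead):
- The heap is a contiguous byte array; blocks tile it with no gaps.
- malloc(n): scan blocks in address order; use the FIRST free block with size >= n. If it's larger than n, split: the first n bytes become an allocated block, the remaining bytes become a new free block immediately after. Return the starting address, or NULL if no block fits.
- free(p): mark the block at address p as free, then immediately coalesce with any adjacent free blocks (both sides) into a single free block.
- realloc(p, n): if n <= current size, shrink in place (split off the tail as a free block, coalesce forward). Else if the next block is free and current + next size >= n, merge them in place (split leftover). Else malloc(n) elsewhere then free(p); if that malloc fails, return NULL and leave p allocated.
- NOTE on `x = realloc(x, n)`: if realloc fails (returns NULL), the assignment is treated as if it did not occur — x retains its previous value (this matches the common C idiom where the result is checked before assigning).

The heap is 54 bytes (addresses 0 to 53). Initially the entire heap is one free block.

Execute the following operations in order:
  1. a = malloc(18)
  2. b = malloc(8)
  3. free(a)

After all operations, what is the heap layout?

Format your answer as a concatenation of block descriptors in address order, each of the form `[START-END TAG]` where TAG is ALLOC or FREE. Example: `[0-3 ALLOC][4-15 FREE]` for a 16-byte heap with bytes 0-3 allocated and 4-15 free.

Answer: [0-17 FREE][18-25 ALLOC][26-53 FREE]

Derivation:
Op 1: a = malloc(18) -> a = 0; heap: [0-17 ALLOC][18-53 FREE]
Op 2: b = malloc(8) -> b = 18; heap: [0-17 ALLOC][18-25 ALLOC][26-53 FREE]
Op 3: free(a) -> (freed a); heap: [0-17 FREE][18-25 ALLOC][26-53 FREE]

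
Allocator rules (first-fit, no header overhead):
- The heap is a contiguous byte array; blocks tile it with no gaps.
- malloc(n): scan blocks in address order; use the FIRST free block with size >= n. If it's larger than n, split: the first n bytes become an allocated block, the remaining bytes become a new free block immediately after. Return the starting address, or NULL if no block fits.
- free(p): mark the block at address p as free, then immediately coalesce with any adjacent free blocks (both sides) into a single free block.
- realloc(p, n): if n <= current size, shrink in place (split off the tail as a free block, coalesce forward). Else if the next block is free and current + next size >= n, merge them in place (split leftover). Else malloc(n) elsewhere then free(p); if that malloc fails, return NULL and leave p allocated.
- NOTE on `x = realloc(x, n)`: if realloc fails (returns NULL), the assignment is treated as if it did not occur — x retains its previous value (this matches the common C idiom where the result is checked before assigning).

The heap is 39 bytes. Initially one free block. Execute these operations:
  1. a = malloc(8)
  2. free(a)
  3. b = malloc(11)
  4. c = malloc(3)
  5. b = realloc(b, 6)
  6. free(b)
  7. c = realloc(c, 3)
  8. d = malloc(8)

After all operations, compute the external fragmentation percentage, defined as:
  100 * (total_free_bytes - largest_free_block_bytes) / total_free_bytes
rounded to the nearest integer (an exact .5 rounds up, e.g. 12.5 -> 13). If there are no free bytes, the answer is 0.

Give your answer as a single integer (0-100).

Answer: 11

Derivation:
Op 1: a = malloc(8) -> a = 0; heap: [0-7 ALLOC][8-38 FREE]
Op 2: free(a) -> (freed a); heap: [0-38 FREE]
Op 3: b = malloc(11) -> b = 0; heap: [0-10 ALLOC][11-38 FREE]
Op 4: c = malloc(3) -> c = 11; heap: [0-10 ALLOC][11-13 ALLOC][14-38 FREE]
Op 5: b = realloc(b, 6) -> b = 0; heap: [0-5 ALLOC][6-10 FREE][11-13 ALLOC][14-38 FREE]
Op 6: free(b) -> (freed b); heap: [0-10 FREE][11-13 ALLOC][14-38 FREE]
Op 7: c = realloc(c, 3) -> c = 11; heap: [0-10 FREE][11-13 ALLOC][14-38 FREE]
Op 8: d = malloc(8) -> d = 0; heap: [0-7 ALLOC][8-10 FREE][11-13 ALLOC][14-38 FREE]
Free blocks: [3 25] total_free=28 largest=25 -> 100*(28-25)/28 = 300/28 ≈ 10.714 -> rounds to 11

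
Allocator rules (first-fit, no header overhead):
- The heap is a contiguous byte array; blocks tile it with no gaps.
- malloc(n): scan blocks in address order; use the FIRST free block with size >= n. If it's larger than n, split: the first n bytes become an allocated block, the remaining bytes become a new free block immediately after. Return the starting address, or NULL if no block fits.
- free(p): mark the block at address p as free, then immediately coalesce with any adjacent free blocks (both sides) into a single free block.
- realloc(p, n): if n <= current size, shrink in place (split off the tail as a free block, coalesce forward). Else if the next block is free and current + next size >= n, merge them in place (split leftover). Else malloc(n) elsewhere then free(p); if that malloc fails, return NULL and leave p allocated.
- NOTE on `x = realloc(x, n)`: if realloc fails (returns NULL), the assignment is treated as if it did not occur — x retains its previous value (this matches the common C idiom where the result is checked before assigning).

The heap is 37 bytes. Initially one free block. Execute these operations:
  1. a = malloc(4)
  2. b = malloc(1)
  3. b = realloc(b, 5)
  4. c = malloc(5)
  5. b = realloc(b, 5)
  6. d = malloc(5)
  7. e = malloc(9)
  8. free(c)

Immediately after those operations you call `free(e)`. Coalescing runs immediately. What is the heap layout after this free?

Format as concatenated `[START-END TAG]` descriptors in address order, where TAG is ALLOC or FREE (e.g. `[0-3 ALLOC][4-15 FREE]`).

Answer: [0-3 ALLOC][4-8 ALLOC][9-13 FREE][14-18 ALLOC][19-36 FREE]

Derivation:
Op 1: a = malloc(4) -> a = 0; heap: [0-3 ALLOC][4-36 FREE]
Op 2: b = malloc(1) -> b = 4; heap: [0-3 ALLOC][4-4 ALLOC][5-36 FREE]
Op 3: b = realloc(b, 5) -> b = 4; heap: [0-3 ALLOC][4-8 ALLOC][9-36 FREE]
Op 4: c = malloc(5) -> c = 9; heap: [0-3 ALLOC][4-8 ALLOC][9-13 ALLOC][14-36 FREE]
Op 5: b = realloc(b, 5) -> b = 4; heap: [0-3 ALLOC][4-8 ALLOC][9-13 ALLOC][14-36 FREE]
Op 6: d = malloc(5) -> d = 14; heap: [0-3 ALLOC][4-8 ALLOC][9-13 ALLOC][14-18 ALLOC][19-36 FREE]
Op 7: e = malloc(9) -> e = 19; heap: [0-3 ALLOC][4-8 ALLOC][9-13 ALLOC][14-18 ALLOC][19-27 ALLOC][28-36 FREE]
Op 8: free(c) -> (freed c); heap: [0-3 ALLOC][4-8 ALLOC][9-13 FREE][14-18 ALLOC][19-27 ALLOC][28-36 FREE]
free(e): e = 19 -> block [19-27 ALLOC]; mark free, coalesce with adjacent free neighbors -> [0-3 ALLOC][4-8 ALLOC][9-13 FREE][14-18 ALLOC][19-36 FREE]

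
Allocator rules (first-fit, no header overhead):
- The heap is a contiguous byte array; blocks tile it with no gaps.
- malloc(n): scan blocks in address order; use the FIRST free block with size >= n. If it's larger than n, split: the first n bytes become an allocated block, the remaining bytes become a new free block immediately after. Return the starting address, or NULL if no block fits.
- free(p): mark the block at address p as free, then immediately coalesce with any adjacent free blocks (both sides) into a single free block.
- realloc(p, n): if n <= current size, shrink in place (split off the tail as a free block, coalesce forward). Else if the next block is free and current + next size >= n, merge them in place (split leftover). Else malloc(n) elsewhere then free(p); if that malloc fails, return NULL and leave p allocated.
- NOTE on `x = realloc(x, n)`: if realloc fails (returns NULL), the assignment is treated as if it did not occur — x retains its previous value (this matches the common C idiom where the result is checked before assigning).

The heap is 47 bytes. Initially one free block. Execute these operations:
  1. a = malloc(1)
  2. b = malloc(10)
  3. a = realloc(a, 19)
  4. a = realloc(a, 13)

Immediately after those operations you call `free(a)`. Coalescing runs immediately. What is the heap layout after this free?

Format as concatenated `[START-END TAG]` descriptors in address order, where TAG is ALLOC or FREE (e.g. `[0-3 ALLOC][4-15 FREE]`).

Op 1: a = malloc(1) -> a = 0; heap: [0-0 ALLOC][1-46 FREE]
Op 2: b = malloc(10) -> b = 1; heap: [0-0 ALLOC][1-10 ALLOC][11-46 FREE]
Op 3: a = realloc(a, 19) -> a = 11; heap: [0-0 FREE][1-10 ALLOC][11-29 ALLOC][30-46 FREE]
Op 4: a = realloc(a, 13) -> a = 11; heap: [0-0 FREE][1-10 ALLOC][11-23 ALLOC][24-46 FREE]
free(a): a = 11 -> block [11-23 ALLOC]; mark free, coalesce with adjacent free neighbors -> [0-0 FREE][1-10 ALLOC][11-46 FREE]

Answer: [0-0 FREE][1-10 ALLOC][11-46 FREE]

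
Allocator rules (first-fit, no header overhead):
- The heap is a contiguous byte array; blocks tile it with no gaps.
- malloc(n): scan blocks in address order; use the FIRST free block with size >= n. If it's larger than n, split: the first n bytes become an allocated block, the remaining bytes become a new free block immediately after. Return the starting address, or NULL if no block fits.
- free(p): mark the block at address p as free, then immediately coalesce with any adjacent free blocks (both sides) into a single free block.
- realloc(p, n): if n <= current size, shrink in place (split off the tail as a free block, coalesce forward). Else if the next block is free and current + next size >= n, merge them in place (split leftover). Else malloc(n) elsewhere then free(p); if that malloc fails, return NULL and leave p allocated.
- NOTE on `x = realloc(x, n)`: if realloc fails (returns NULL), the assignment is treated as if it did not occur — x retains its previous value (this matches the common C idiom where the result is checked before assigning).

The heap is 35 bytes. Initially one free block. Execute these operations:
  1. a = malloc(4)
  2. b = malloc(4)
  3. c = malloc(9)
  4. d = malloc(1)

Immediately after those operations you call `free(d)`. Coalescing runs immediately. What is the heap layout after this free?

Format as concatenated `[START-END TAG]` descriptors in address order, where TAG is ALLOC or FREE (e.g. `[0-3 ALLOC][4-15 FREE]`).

Op 1: a = malloc(4) -> a = 0; heap: [0-3 ALLOC][4-34 FREE]
Op 2: b = malloc(4) -> b = 4; heap: [0-3 ALLOC][4-7 ALLOC][8-34 FREE]
Op 3: c = malloc(9) -> c = 8; heap: [0-3 ALLOC][4-7 ALLOC][8-16 ALLOC][17-34 FREE]
Op 4: d = malloc(1) -> d = 17; heap: [0-3 ALLOC][4-7 ALLOC][8-16 ALLOC][17-17 ALLOC][18-34 FREE]
free(d): d = 17 -> block [17-17 ALLOC]; mark free, coalesce with adjacent free neighbors -> [0-3 ALLOC][4-7 ALLOC][8-16 ALLOC][17-34 FREE]

Answer: [0-3 ALLOC][4-7 ALLOC][8-16 ALLOC][17-34 FREE]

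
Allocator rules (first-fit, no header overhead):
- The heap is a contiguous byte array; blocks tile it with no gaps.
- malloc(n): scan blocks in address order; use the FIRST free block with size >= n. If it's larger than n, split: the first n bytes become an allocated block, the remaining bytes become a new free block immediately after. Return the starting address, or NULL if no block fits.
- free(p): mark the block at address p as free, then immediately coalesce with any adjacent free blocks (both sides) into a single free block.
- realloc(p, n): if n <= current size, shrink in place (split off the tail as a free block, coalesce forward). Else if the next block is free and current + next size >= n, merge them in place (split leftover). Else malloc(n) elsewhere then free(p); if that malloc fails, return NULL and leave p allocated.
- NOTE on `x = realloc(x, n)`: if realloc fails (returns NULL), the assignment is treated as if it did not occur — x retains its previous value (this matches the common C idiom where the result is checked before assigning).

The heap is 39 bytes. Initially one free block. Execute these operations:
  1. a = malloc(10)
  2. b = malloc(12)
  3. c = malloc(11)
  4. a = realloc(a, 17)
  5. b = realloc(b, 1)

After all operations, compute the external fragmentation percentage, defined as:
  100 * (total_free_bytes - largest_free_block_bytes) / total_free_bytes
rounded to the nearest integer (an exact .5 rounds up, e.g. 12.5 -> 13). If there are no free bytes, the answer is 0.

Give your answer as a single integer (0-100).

Op 1: a = malloc(10) -> a = 0; heap: [0-9 ALLOC][10-38 FREE]
Op 2: b = malloc(12) -> b = 10; heap: [0-9 ALLOC][10-21 ALLOC][22-38 FREE]
Op 3: c = malloc(11) -> c = 22; heap: [0-9 ALLOC][10-21 ALLOC][22-32 ALLOC][33-38 FREE]
Op 4: a = realloc(a, 17) -> NULL (a unchanged); heap: [0-9 ALLOC][10-21 ALLOC][22-32 ALLOC][33-38 FREE]
Op 5: b = realloc(b, 1) -> b = 10; heap: [0-9 ALLOC][10-10 ALLOC][11-21 FREE][22-32 ALLOC][33-38 FREE]
Free blocks: [11 6] total_free=17 largest=11 -> 100*(17-11)/17 = 600/17 ≈ 35.294 -> rounds to 35

Answer: 35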